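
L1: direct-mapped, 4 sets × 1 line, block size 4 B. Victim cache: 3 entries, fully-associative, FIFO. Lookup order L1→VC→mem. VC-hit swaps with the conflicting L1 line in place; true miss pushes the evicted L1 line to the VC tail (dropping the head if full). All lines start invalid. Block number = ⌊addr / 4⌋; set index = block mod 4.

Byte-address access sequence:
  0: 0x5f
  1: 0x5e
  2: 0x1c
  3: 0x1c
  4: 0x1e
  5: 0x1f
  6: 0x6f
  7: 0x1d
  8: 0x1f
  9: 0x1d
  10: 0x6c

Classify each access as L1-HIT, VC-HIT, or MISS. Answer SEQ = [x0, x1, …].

#0 0x5f→b23/s3 MISS; vc=[]
#1 0x5e→b23/s3 L1-HIT; vc=[]
#2 0x1c→b7/s3 MISS; vc=[23]
#3 0x1c→b7/s3 L1-HIT; vc=[23]
#4 0x1e→b7/s3 L1-HIT; vc=[23]
#5 0x1f→b7/s3 L1-HIT; vc=[23]
#6 0x6f→b27/s3 MISS; vc=[23,7]
#7 0x1d→b7/s3 VC-HIT; vc=[23,27]
#8 0x1f→b7/s3 L1-HIT; vc=[23,27]
#9 0x1d→b7/s3 L1-HIT; vc=[23,27]
#10 0x6c→b27/s3 VC-HIT; vc=[23,7]

SEQ = [MISS, L1-HIT, MISS, L1-HIT, L1-HIT, L1-HIT, MISS, VC-HIT, L1-HIT, L1-HIT, VC-HIT]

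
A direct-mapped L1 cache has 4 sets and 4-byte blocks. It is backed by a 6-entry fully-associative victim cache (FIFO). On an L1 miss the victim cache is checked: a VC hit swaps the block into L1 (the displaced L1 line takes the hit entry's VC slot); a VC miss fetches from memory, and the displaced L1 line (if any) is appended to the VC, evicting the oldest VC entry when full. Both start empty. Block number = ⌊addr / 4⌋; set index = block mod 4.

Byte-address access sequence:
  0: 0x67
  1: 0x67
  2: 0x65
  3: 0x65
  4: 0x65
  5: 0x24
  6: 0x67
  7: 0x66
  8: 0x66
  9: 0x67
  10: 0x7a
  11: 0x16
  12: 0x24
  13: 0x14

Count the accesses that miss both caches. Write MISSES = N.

  [0] addr=0x67 blk=25 s=1: MISS | VC []
  [1] addr=0x67 blk=25 s=1: L1-HIT | VC []
  [2] addr=0x65 blk=25 s=1: L1-HIT | VC []
  [3] addr=0x65 blk=25 s=1: L1-HIT | VC []
  [4] addr=0x65 blk=25 s=1: L1-HIT | VC []
  [5] addr=0x24 blk=9 s=1: MISS | VC [25]
  [6] addr=0x67 blk=25 s=1: VC-HIT | VC [9]
  [7] addr=0x66 blk=25 s=1: L1-HIT | VC [9]
  [8] addr=0x66 blk=25 s=1: L1-HIT | VC [9]
  [9] addr=0x67 blk=25 s=1: L1-HIT | VC [9]
  [10] addr=0x7a blk=30 s=2: MISS | VC [9]
  [11] addr=0x16 blk=5 s=1: MISS | VC [9, 25]
  [12] addr=0x24 blk=9 s=1: VC-HIT | VC [5, 25]
  [13] addr=0x14 blk=5 s=1: VC-HIT | VC [9, 25]

MISSES = 4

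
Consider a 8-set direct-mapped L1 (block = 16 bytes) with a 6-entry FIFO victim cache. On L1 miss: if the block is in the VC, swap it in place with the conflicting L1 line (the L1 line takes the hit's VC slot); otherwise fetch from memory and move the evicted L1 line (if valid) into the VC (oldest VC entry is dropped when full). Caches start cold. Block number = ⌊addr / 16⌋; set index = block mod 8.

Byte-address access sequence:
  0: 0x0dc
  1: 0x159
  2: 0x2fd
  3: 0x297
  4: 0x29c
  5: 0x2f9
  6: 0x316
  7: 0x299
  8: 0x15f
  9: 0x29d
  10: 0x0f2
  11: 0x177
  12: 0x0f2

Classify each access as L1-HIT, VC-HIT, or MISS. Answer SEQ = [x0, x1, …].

  [0] addr=0xdc blk=13 s=5: MISS | VC []
  [1] addr=0x159 blk=21 s=5: MISS | VC [13]
  [2] addr=0x2fd blk=47 s=7: MISS | VC [13]
  [3] addr=0x297 blk=41 s=1: MISS | VC [13]
  [4] addr=0x29c blk=41 s=1: L1-HIT | VC [13]
  [5] addr=0x2f9 blk=47 s=7: L1-HIT | VC [13]
  [6] addr=0x316 blk=49 s=1: MISS | VC [13, 41]
  [7] addr=0x299 blk=41 s=1: VC-HIT | VC [13, 49]
  [8] addr=0x15f blk=21 s=5: L1-HIT | VC [13, 49]
  [9] addr=0x29d blk=41 s=1: L1-HIT | VC [13, 49]
  [10] addr=0xf2 blk=15 s=7: MISS | VC [13, 49, 47]
  [11] addr=0x177 blk=23 s=7: MISS | VC [13, 49, 47, 15]
  [12] addr=0xf2 blk=15 s=7: VC-HIT | VC [13, 49, 47, 23]

SEQ = [MISS, MISS, MISS, MISS, L1-HIT, L1-HIT, MISS, VC-HIT, L1-HIT, L1-HIT, MISS, MISS, VC-HIT]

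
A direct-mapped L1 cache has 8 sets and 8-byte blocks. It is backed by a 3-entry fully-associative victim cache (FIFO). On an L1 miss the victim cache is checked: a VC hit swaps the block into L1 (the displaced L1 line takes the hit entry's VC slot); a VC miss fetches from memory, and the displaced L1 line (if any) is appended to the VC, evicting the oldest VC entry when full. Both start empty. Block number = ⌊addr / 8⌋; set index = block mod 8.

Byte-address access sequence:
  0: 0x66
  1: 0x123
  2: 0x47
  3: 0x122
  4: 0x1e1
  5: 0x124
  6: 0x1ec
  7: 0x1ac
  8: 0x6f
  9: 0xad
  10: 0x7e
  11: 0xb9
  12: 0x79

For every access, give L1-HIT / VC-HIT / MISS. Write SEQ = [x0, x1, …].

SEQ = [MISS, MISS, MISS, L1-HIT, MISS, VC-HIT, MISS, MISS, MISS, MISS, MISS, MISS, VC-HIT]

0: 0x66 (blk 12, set 4) → MISS  vc=[]
1: 0x123 (blk 36, set 4) → MISS  vc=[12]
2: 0x47 (blk 8, set 0) → MISS  vc=[12]
3: 0x122 (blk 36, set 4) → L1-HIT  vc=[12]
4: 0x1e1 (blk 60, set 4) → MISS  vc=[12, 36]
5: 0x124 (blk 36, set 4) → VC-HIT  vc=[12, 60]
6: 0x1ec (blk 61, set 5) → MISS  vc=[12, 60]
7: 0x1ac (blk 53, set 5) → MISS  vc=[12, 60, 61]
8: 0x6f (blk 13, set 5) → MISS  vc=[60, 61, 53]
9: 0xad (blk 21, set 5) → MISS  vc=[61, 53, 13]
10: 0x7e (blk 15, set 7) → MISS  vc=[61, 53, 13]
11: 0xb9 (blk 23, set 7) → MISS  vc=[53, 13, 15]
12: 0x79 (blk 15, set 7) → VC-HIT  vc=[53, 13, 23]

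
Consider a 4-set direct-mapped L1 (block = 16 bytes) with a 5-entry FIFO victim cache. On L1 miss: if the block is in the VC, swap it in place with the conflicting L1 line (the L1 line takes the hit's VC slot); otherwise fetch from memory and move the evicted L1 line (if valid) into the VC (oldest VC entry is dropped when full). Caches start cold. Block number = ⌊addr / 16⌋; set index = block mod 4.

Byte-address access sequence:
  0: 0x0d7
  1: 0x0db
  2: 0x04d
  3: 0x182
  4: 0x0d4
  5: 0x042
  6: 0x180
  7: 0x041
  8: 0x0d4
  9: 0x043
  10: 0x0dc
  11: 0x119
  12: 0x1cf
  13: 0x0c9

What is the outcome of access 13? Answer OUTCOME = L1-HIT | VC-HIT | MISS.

0: 0xd7 (blk 13, set 1) → MISS  vc=[]
1: 0xdb (blk 13, set 1) → L1-HIT  vc=[]
2: 0x4d (blk 4, set 0) → MISS  vc=[]
3: 0x182 (blk 24, set 0) → MISS  vc=[4]
4: 0xd4 (blk 13, set 1) → L1-HIT  vc=[4]
5: 0x42 (blk 4, set 0) → VC-HIT  vc=[24]
6: 0x180 (blk 24, set 0) → VC-HIT  vc=[4]
7: 0x41 (blk 4, set 0) → VC-HIT  vc=[24]
8: 0xd4 (blk 13, set 1) → L1-HIT  vc=[24]
9: 0x43 (blk 4, set 0) → L1-HIT  vc=[24]
10: 0xdc (blk 13, set 1) → L1-HIT  vc=[24]
11: 0x119 (blk 17, set 1) → MISS  vc=[24, 13]
12: 0x1cf (blk 28, set 0) → MISS  vc=[24, 13, 4]
13: 0xc9 (blk 12, set 0) → MISS  vc=[24, 13, 4, 28]

OUTCOME = MISS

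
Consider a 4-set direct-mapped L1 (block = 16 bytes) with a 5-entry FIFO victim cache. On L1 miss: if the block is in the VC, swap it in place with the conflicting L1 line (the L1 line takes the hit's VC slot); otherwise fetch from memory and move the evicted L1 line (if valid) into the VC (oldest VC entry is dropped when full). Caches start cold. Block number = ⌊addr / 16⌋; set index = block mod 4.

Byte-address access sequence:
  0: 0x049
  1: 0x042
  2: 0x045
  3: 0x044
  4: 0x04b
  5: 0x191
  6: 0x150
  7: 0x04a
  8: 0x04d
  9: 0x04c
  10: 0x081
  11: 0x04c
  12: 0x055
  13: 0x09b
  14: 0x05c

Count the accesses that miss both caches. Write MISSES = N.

MISSES = 6

#0 0x49→b4/s0 MISS; vc=[]
#1 0x42→b4/s0 L1-HIT; vc=[]
#2 0x45→b4/s0 L1-HIT; vc=[]
#3 0x44→b4/s0 L1-HIT; vc=[]
#4 0x4b→b4/s0 L1-HIT; vc=[]
#5 0x191→b25/s1 MISS; vc=[]
#6 0x150→b21/s1 MISS; vc=[25]
#7 0x4a→b4/s0 L1-HIT; vc=[25]
#8 0x4d→b4/s0 L1-HIT; vc=[25]
#9 0x4c→b4/s0 L1-HIT; vc=[25]
#10 0x81→b8/s0 MISS; vc=[25,4]
#11 0x4c→b4/s0 VC-HIT; vc=[25,8]
#12 0x55→b5/s1 MISS; vc=[25,8,21]
#13 0x9b→b9/s1 MISS; vc=[25,8,21,5]
#14 0x5c→b5/s1 VC-HIT; vc=[25,8,21,9]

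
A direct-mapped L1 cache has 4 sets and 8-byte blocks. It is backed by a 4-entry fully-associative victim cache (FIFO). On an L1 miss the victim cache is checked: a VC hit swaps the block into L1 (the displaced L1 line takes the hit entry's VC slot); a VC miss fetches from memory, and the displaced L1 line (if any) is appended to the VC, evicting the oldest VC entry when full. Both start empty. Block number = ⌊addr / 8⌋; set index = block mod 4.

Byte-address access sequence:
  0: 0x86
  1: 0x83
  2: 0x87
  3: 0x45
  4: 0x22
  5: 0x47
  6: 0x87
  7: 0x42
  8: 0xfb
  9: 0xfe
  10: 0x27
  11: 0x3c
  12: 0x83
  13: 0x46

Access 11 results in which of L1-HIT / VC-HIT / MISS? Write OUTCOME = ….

0: 0x86 (blk 16, set 0) → MISS  vc=[]
1: 0x83 (blk 16, set 0) → L1-HIT  vc=[]
2: 0x87 (blk 16, set 0) → L1-HIT  vc=[]
3: 0x45 (blk 8, set 0) → MISS  vc=[16]
4: 0x22 (blk 4, set 0) → MISS  vc=[16, 8]
5: 0x47 (blk 8, set 0) → VC-HIT  vc=[16, 4]
6: 0x87 (blk 16, set 0) → VC-HIT  vc=[8, 4]
7: 0x42 (blk 8, set 0) → VC-HIT  vc=[16, 4]
8: 0xfb (blk 31, set 3) → MISS  vc=[16, 4]
9: 0xfe (blk 31, set 3) → L1-HIT  vc=[16, 4]
10: 0x27 (blk 4, set 0) → VC-HIT  vc=[16, 8]
11: 0x3c (blk 7, set 3) → MISS  vc=[16, 8, 31]
12: 0x83 (blk 16, set 0) → VC-HIT  vc=[4, 8, 31]
13: 0x46 (blk 8, set 0) → VC-HIT  vc=[4, 16, 31]

OUTCOME = MISS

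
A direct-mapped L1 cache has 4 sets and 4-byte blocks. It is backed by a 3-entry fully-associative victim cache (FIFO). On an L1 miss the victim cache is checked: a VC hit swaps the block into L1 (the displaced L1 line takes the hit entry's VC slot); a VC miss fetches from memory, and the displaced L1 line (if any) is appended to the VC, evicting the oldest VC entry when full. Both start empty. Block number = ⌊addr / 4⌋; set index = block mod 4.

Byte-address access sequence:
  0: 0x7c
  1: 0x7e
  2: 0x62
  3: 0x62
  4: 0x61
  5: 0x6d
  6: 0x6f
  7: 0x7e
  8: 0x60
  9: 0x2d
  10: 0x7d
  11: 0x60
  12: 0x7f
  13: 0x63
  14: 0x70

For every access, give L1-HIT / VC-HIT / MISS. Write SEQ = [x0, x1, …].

SEQ = [MISS, L1-HIT, MISS, L1-HIT, L1-HIT, MISS, L1-HIT, VC-HIT, L1-HIT, MISS, VC-HIT, L1-HIT, L1-HIT, L1-HIT, MISS]

  [0] addr=0x7c blk=31 s=3: MISS | VC []
  [1] addr=0x7e blk=31 s=3: L1-HIT | VC []
  [2] addr=0x62 blk=24 s=0: MISS | VC []
  [3] addr=0x62 blk=24 s=0: L1-HIT | VC []
  [4] addr=0x61 blk=24 s=0: L1-HIT | VC []
  [5] addr=0x6d blk=27 s=3: MISS | VC [31]
  [6] addr=0x6f blk=27 s=3: L1-HIT | VC [31]
  [7] addr=0x7e blk=31 s=3: VC-HIT | VC [27]
  [8] addr=0x60 blk=24 s=0: L1-HIT | VC [27]
  [9] addr=0x2d blk=11 s=3: MISS | VC [27, 31]
  [10] addr=0x7d blk=31 s=3: VC-HIT | VC [27, 11]
  [11] addr=0x60 blk=24 s=0: L1-HIT | VC [27, 11]
  [12] addr=0x7f blk=31 s=3: L1-HIT | VC [27, 11]
  [13] addr=0x63 blk=24 s=0: L1-HIT | VC [27, 11]
  [14] addr=0x70 blk=28 s=0: MISS | VC [27, 11, 24]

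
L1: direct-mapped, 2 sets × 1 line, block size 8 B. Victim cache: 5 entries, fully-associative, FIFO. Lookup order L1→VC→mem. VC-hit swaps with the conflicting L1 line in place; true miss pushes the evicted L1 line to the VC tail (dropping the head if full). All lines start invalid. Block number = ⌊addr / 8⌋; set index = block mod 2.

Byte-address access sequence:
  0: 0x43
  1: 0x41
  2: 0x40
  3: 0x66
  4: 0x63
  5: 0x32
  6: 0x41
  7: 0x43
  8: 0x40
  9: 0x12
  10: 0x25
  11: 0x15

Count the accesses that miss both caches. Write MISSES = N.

MISSES = 5

#0 0x43→b8/s0 MISS; vc=[]
#1 0x41→b8/s0 L1-HIT; vc=[]
#2 0x40→b8/s0 L1-HIT; vc=[]
#3 0x66→b12/s0 MISS; vc=[8]
#4 0x63→b12/s0 L1-HIT; vc=[8]
#5 0x32→b6/s0 MISS; vc=[8,12]
#6 0x41→b8/s0 VC-HIT; vc=[6,12]
#7 0x43→b8/s0 L1-HIT; vc=[6,12]
#8 0x40→b8/s0 L1-HIT; vc=[6,12]
#9 0x12→b2/s0 MISS; vc=[6,12,8]
#10 0x25→b4/s0 MISS; vc=[6,12,8,2]
#11 0x15→b2/s0 VC-HIT; vc=[6,12,8,4]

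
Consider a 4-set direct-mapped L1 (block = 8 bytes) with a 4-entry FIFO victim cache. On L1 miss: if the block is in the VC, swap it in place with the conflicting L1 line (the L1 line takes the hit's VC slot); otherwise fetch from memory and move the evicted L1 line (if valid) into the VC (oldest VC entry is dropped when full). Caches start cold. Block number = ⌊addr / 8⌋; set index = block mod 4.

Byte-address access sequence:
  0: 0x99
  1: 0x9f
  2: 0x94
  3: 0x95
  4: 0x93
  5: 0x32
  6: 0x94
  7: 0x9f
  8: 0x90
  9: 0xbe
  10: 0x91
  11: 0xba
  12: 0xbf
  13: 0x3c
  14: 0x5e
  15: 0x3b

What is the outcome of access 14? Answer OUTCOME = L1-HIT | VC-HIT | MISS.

OUTCOME = MISS

0: 0x99 (blk 19, set 3) → MISS  vc=[]
1: 0x9f (blk 19, set 3) → L1-HIT  vc=[]
2: 0x94 (blk 18, set 2) → MISS  vc=[]
3: 0x95 (blk 18, set 2) → L1-HIT  vc=[]
4: 0x93 (blk 18, set 2) → L1-HIT  vc=[]
5: 0x32 (blk 6, set 2) → MISS  vc=[18]
6: 0x94 (blk 18, set 2) → VC-HIT  vc=[6]
7: 0x9f (blk 19, set 3) → L1-HIT  vc=[6]
8: 0x90 (blk 18, set 2) → L1-HIT  vc=[6]
9: 0xbe (blk 23, set 3) → MISS  vc=[6, 19]
10: 0x91 (blk 18, set 2) → L1-HIT  vc=[6, 19]
11: 0xba (blk 23, set 3) → L1-HIT  vc=[6, 19]
12: 0xbf (blk 23, set 3) → L1-HIT  vc=[6, 19]
13: 0x3c (blk 7, set 3) → MISS  vc=[6, 19, 23]
14: 0x5e (blk 11, set 3) → MISS  vc=[6, 19, 23, 7]
15: 0x3b (blk 7, set 3) → VC-HIT  vc=[6, 19, 23, 11]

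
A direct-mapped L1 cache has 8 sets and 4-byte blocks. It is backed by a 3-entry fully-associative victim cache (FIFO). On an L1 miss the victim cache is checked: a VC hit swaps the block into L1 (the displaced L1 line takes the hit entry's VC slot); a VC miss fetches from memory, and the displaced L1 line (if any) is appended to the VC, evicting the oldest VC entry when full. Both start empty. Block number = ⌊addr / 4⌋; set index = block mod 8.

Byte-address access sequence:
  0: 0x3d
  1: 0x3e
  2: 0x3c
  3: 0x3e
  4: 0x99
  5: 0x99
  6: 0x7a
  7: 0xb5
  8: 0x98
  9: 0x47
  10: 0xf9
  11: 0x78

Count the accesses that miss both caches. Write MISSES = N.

0: 0x3d (blk 15, set 7) → MISS  vc=[]
1: 0x3e (blk 15, set 7) → L1-HIT  vc=[]
2: 0x3c (blk 15, set 7) → L1-HIT  vc=[]
3: 0x3e (blk 15, set 7) → L1-HIT  vc=[]
4: 0x99 (blk 38, set 6) → MISS  vc=[]
5: 0x99 (blk 38, set 6) → L1-HIT  vc=[]
6: 0x7a (blk 30, set 6) → MISS  vc=[38]
7: 0xb5 (blk 45, set 5) → MISS  vc=[38]
8: 0x98 (blk 38, set 6) → VC-HIT  vc=[30]
9: 0x47 (blk 17, set 1) → MISS  vc=[30]
10: 0xf9 (blk 62, set 6) → MISS  vc=[30, 38]
11: 0x78 (blk 30, set 6) → VC-HIT  vc=[62, 38]

MISSES = 6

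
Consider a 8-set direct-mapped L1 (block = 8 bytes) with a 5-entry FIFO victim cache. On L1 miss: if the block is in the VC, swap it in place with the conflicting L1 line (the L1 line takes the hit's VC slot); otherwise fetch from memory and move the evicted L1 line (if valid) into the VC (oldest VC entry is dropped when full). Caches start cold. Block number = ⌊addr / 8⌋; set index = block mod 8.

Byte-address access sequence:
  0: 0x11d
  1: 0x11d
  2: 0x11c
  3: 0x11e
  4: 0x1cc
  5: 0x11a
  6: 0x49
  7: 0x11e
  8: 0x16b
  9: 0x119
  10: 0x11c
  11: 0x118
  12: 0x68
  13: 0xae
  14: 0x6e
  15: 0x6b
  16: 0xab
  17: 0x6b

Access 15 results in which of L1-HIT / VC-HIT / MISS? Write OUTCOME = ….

  [0] addr=0x11d blk=35 s=3: MISS | VC []
  [1] addr=0x11d blk=35 s=3: L1-HIT | VC []
  [2] addr=0x11c blk=35 s=3: L1-HIT | VC []
  [3] addr=0x11e blk=35 s=3: L1-HIT | VC []
  [4] addr=0x1cc blk=57 s=1: MISS | VC []
  [5] addr=0x11a blk=35 s=3: L1-HIT | VC []
  [6] addr=0x49 blk=9 s=1: MISS | VC [57]
  [7] addr=0x11e blk=35 s=3: L1-HIT | VC [57]
  [8] addr=0x16b blk=45 s=5: MISS | VC [57]
  [9] addr=0x119 blk=35 s=3: L1-HIT | VC [57]
  [10] addr=0x11c blk=35 s=3: L1-HIT | VC [57]
  [11] addr=0x118 blk=35 s=3: L1-HIT | VC [57]
  [12] addr=0x68 blk=13 s=5: MISS | VC [57, 45]
  [13] addr=0xae blk=21 s=5: MISS | VC [57, 45, 13]
  [14] addr=0x6e blk=13 s=5: VC-HIT | VC [57, 45, 21]
  [15] addr=0x6b blk=13 s=5: L1-HIT | VC [57, 45, 21]
  [16] addr=0xab blk=21 s=5: VC-HIT | VC [57, 45, 13]
  [17] addr=0x6b blk=13 s=5: VC-HIT | VC [57, 45, 21]

OUTCOME = L1-HIT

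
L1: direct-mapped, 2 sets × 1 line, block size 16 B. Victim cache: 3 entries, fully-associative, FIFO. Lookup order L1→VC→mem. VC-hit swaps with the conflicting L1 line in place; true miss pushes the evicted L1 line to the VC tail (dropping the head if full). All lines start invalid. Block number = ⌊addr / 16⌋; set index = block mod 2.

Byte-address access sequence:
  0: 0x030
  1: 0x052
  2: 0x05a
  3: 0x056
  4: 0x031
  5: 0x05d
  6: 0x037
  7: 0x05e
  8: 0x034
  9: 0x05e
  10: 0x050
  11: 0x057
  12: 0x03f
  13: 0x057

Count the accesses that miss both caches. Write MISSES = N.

MISSES = 2

0: 0x30 (blk 3, set 1) → MISS  vc=[]
1: 0x52 (blk 5, set 1) → MISS  vc=[3]
2: 0x5a (blk 5, set 1) → L1-HIT  vc=[3]
3: 0x56 (blk 5, set 1) → L1-HIT  vc=[3]
4: 0x31 (blk 3, set 1) → VC-HIT  vc=[5]
5: 0x5d (blk 5, set 1) → VC-HIT  vc=[3]
6: 0x37 (blk 3, set 1) → VC-HIT  vc=[5]
7: 0x5e (blk 5, set 1) → VC-HIT  vc=[3]
8: 0x34 (blk 3, set 1) → VC-HIT  vc=[5]
9: 0x5e (blk 5, set 1) → VC-HIT  vc=[3]
10: 0x50 (blk 5, set 1) → L1-HIT  vc=[3]
11: 0x57 (blk 5, set 1) → L1-HIT  vc=[3]
12: 0x3f (blk 3, set 1) → VC-HIT  vc=[5]
13: 0x57 (blk 5, set 1) → VC-HIT  vc=[3]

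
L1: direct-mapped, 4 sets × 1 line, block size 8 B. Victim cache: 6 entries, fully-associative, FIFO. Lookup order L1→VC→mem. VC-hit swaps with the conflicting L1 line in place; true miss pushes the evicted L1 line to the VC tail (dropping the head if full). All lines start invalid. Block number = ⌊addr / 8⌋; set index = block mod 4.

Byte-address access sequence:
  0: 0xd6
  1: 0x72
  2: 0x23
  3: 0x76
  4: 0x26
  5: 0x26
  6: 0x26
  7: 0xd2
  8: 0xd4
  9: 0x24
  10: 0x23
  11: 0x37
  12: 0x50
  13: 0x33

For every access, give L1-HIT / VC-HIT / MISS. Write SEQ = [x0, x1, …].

#0 0xd6→b26/s2 MISS; vc=[]
#1 0x72→b14/s2 MISS; vc=[26]
#2 0x23→b4/s0 MISS; vc=[26]
#3 0x76→b14/s2 L1-HIT; vc=[26]
#4 0x26→b4/s0 L1-HIT; vc=[26]
#5 0x26→b4/s0 L1-HIT; vc=[26]
#6 0x26→b4/s0 L1-HIT; vc=[26]
#7 0xd2→b26/s2 VC-HIT; vc=[14]
#8 0xd4→b26/s2 L1-HIT; vc=[14]
#9 0x24→b4/s0 L1-HIT; vc=[14]
#10 0x23→b4/s0 L1-HIT; vc=[14]
#11 0x37→b6/s2 MISS; vc=[14,26]
#12 0x50→b10/s2 MISS; vc=[14,26,6]
#13 0x33→b6/s2 VC-HIT; vc=[14,26,10]

SEQ = [MISS, MISS, MISS, L1-HIT, L1-HIT, L1-HIT, L1-HIT, VC-HIT, L1-HIT, L1-HIT, L1-HIT, MISS, MISS, VC-HIT]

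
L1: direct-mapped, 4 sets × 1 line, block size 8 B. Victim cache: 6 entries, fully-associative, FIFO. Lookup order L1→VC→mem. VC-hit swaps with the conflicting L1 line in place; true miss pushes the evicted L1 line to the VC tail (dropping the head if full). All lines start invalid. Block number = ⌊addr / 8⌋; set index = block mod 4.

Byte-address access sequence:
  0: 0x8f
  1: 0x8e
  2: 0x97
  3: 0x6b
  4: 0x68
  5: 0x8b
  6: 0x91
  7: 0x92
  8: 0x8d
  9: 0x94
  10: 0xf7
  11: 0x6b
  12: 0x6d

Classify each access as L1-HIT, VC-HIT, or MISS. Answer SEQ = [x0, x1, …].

#0 0x8f→b17/s1 MISS; vc=[]
#1 0x8e→b17/s1 L1-HIT; vc=[]
#2 0x97→b18/s2 MISS; vc=[]
#3 0x6b→b13/s1 MISS; vc=[17]
#4 0x68→b13/s1 L1-HIT; vc=[17]
#5 0x8b→b17/s1 VC-HIT; vc=[13]
#6 0x91→b18/s2 L1-HIT; vc=[13]
#7 0x92→b18/s2 L1-HIT; vc=[13]
#8 0x8d→b17/s1 L1-HIT; vc=[13]
#9 0x94→b18/s2 L1-HIT; vc=[13]
#10 0xf7→b30/s2 MISS; vc=[13,18]
#11 0x6b→b13/s1 VC-HIT; vc=[17,18]
#12 0x6d→b13/s1 L1-HIT; vc=[17,18]

SEQ = [MISS, L1-HIT, MISS, MISS, L1-HIT, VC-HIT, L1-HIT, L1-HIT, L1-HIT, L1-HIT, MISS, VC-HIT, L1-HIT]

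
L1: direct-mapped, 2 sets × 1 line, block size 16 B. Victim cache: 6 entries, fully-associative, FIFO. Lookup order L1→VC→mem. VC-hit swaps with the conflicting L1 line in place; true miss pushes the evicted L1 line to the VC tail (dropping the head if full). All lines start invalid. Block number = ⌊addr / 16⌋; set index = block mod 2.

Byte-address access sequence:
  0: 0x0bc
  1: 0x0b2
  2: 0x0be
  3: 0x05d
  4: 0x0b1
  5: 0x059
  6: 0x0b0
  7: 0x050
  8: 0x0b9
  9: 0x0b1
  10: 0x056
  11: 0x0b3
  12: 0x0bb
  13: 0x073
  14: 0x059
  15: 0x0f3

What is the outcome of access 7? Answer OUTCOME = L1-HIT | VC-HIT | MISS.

OUTCOME = VC-HIT

#0 0xbc→b11/s1 MISS; vc=[]
#1 0xb2→b11/s1 L1-HIT; vc=[]
#2 0xbe→b11/s1 L1-HIT; vc=[]
#3 0x5d→b5/s1 MISS; vc=[11]
#4 0xb1→b11/s1 VC-HIT; vc=[5]
#5 0x59→b5/s1 VC-HIT; vc=[11]
#6 0xb0→b11/s1 VC-HIT; vc=[5]
#7 0x50→b5/s1 VC-HIT; vc=[11]
#8 0xb9→b11/s1 VC-HIT; vc=[5]
#9 0xb1→b11/s1 L1-HIT; vc=[5]
#10 0x56→b5/s1 VC-HIT; vc=[11]
#11 0xb3→b11/s1 VC-HIT; vc=[5]
#12 0xbb→b11/s1 L1-HIT; vc=[5]
#13 0x73→b7/s1 MISS; vc=[5,11]
#14 0x59→b5/s1 VC-HIT; vc=[7,11]
#15 0xf3→b15/s1 MISS; vc=[7,11,5]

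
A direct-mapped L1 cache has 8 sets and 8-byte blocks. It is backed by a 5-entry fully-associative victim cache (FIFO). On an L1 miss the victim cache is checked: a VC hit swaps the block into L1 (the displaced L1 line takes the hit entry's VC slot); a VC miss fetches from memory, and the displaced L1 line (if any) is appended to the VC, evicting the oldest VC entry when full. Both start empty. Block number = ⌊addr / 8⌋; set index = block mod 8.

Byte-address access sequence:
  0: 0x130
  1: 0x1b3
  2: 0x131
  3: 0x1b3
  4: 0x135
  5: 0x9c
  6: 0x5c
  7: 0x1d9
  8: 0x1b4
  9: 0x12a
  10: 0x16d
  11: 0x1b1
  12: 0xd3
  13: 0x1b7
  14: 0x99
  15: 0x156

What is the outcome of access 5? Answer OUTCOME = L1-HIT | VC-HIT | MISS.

  [0] addr=0x130 blk=38 s=6: MISS | VC []
  [1] addr=0x1b3 blk=54 s=6: MISS | VC [38]
  [2] addr=0x131 blk=38 s=6: VC-HIT | VC [54]
  [3] addr=0x1b3 blk=54 s=6: VC-HIT | VC [38]
  [4] addr=0x135 blk=38 s=6: VC-HIT | VC [54]
  [5] addr=0x9c blk=19 s=3: MISS | VC [54]
  [6] addr=0x5c blk=11 s=3: MISS | VC [54, 19]
  [7] addr=0x1d9 blk=59 s=3: MISS | VC [54, 19, 11]
  [8] addr=0x1b4 blk=54 s=6: VC-HIT | VC [38, 19, 11]
  [9] addr=0x12a blk=37 s=5: MISS | VC [38, 19, 11]
  [10] addr=0x16d blk=45 s=5: MISS | VC [38, 19, 11, 37]
  [11] addr=0x1b1 blk=54 s=6: L1-HIT | VC [38, 19, 11, 37]
  [12] addr=0xd3 blk=26 s=2: MISS | VC [38, 19, 11, 37]
  [13] addr=0x1b7 blk=54 s=6: L1-HIT | VC [38, 19, 11, 37]
  [14] addr=0x99 blk=19 s=3: VC-HIT | VC [38, 59, 11, 37]
  [15] addr=0x156 blk=42 s=2: MISS | VC [38, 59, 11, 37, 26]

OUTCOME = MISS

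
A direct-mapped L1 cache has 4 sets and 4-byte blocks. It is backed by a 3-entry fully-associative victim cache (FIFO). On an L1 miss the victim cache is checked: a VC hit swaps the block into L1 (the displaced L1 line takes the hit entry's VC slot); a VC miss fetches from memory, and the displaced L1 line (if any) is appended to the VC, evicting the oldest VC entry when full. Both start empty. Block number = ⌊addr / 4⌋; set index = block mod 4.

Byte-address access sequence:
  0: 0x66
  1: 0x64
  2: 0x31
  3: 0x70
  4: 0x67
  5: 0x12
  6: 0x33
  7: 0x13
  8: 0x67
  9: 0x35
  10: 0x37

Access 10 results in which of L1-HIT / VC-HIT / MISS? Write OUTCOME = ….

OUTCOME = L1-HIT

#0 0x66→b25/s1 MISS; vc=[]
#1 0x64→b25/s1 L1-HIT; vc=[]
#2 0x31→b12/s0 MISS; vc=[]
#3 0x70→b28/s0 MISS; vc=[12]
#4 0x67→b25/s1 L1-HIT; vc=[12]
#5 0x12→b4/s0 MISS; vc=[12,28]
#6 0x33→b12/s0 VC-HIT; vc=[4,28]
#7 0x13→b4/s0 VC-HIT; vc=[12,28]
#8 0x67→b25/s1 L1-HIT; vc=[12,28]
#9 0x35→b13/s1 MISS; vc=[12,28,25]
#10 0x37→b13/s1 L1-HIT; vc=[12,28,25]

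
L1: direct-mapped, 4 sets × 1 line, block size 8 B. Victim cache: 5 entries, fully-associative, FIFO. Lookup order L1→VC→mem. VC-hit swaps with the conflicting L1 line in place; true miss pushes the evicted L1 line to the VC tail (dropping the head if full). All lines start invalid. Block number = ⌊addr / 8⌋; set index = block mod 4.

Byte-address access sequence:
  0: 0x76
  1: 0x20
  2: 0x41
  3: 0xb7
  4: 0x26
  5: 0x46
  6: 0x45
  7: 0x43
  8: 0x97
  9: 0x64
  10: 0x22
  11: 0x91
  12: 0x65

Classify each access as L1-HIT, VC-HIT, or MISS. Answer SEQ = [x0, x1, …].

#0 0x76→b14/s2 MISS; vc=[]
#1 0x20→b4/s0 MISS; vc=[]
#2 0x41→b8/s0 MISS; vc=[4]
#3 0xb7→b22/s2 MISS; vc=[4,14]
#4 0x26→b4/s0 VC-HIT; vc=[8,14]
#5 0x46→b8/s0 VC-HIT; vc=[4,14]
#6 0x45→b8/s0 L1-HIT; vc=[4,14]
#7 0x43→b8/s0 L1-HIT; vc=[4,14]
#8 0x97→b18/s2 MISS; vc=[4,14,22]
#9 0x64→b12/s0 MISS; vc=[4,14,22,8]
#10 0x22→b4/s0 VC-HIT; vc=[12,14,22,8]
#11 0x91→b18/s2 L1-HIT; vc=[12,14,22,8]
#12 0x65→b12/s0 VC-HIT; vc=[4,14,22,8]

SEQ = [MISS, MISS, MISS, MISS, VC-HIT, VC-HIT, L1-HIT, L1-HIT, MISS, MISS, VC-HIT, L1-HIT, VC-HIT]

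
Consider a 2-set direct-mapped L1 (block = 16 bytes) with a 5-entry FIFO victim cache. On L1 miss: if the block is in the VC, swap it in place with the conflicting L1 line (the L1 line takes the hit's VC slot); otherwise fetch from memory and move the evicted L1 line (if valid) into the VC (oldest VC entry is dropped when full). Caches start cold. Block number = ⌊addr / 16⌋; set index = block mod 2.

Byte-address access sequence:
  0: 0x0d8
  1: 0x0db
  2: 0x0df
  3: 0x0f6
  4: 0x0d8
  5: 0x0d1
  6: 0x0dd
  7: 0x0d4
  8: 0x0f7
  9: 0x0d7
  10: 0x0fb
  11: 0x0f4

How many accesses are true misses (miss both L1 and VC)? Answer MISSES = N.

#0 0xd8→b13/s1 MISS; vc=[]
#1 0xdb→b13/s1 L1-HIT; vc=[]
#2 0xdf→b13/s1 L1-HIT; vc=[]
#3 0xf6→b15/s1 MISS; vc=[13]
#4 0xd8→b13/s1 VC-HIT; vc=[15]
#5 0xd1→b13/s1 L1-HIT; vc=[15]
#6 0xdd→b13/s1 L1-HIT; vc=[15]
#7 0xd4→b13/s1 L1-HIT; vc=[15]
#8 0xf7→b15/s1 VC-HIT; vc=[13]
#9 0xd7→b13/s1 VC-HIT; vc=[15]
#10 0xfb→b15/s1 VC-HIT; vc=[13]
#11 0xf4→b15/s1 L1-HIT; vc=[13]

MISSES = 2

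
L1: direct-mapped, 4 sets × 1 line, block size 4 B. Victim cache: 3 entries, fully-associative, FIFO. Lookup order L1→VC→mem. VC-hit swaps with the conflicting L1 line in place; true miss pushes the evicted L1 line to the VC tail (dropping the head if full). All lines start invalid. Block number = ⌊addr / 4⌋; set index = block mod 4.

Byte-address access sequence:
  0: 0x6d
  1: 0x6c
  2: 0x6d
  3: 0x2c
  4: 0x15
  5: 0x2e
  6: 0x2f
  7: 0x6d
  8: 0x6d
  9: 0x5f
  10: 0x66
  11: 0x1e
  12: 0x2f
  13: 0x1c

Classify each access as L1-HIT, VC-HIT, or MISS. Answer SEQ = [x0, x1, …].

SEQ = [MISS, L1-HIT, L1-HIT, MISS, MISS, L1-HIT, L1-HIT, VC-HIT, L1-HIT, MISS, MISS, MISS, MISS, VC-HIT]

  [0] addr=0x6d blk=27 s=3: MISS | VC []
  [1] addr=0x6c blk=27 s=3: L1-HIT | VC []
  [2] addr=0x6d blk=27 s=3: L1-HIT | VC []
  [3] addr=0x2c blk=11 s=3: MISS | VC [27]
  [4] addr=0x15 blk=5 s=1: MISS | VC [27]
  [5] addr=0x2e blk=11 s=3: L1-HIT | VC [27]
  [6] addr=0x2f blk=11 s=3: L1-HIT | VC [27]
  [7] addr=0x6d blk=27 s=3: VC-HIT | VC [11]
  [8] addr=0x6d blk=27 s=3: L1-HIT | VC [11]
  [9] addr=0x5f blk=23 s=3: MISS | VC [11, 27]
  [10] addr=0x66 blk=25 s=1: MISS | VC [11, 27, 5]
  [11] addr=0x1e blk=7 s=3: MISS | VC [27, 5, 23]
  [12] addr=0x2f blk=11 s=3: MISS | VC [5, 23, 7]
  [13] addr=0x1c blk=7 s=3: VC-HIT | VC [5, 23, 11]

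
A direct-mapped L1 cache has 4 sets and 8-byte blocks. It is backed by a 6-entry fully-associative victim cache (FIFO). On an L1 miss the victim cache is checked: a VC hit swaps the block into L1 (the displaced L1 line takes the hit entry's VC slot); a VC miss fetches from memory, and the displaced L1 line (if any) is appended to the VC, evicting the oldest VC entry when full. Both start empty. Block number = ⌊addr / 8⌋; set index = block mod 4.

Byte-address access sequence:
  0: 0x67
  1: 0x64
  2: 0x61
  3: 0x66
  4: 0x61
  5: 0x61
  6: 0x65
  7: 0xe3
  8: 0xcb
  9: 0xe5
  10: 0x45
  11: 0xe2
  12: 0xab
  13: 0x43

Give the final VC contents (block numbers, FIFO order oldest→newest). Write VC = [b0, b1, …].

0: 0x67 (blk 12, set 0) → MISS  vc=[]
1: 0x64 (blk 12, set 0) → L1-HIT  vc=[]
2: 0x61 (blk 12, set 0) → L1-HIT  vc=[]
3: 0x66 (blk 12, set 0) → L1-HIT  vc=[]
4: 0x61 (blk 12, set 0) → L1-HIT  vc=[]
5: 0x61 (blk 12, set 0) → L1-HIT  vc=[]
6: 0x65 (blk 12, set 0) → L1-HIT  vc=[]
7: 0xe3 (blk 28, set 0) → MISS  vc=[12]
8: 0xcb (blk 25, set 1) → MISS  vc=[12]
9: 0xe5 (blk 28, set 0) → L1-HIT  vc=[12]
10: 0x45 (blk 8, set 0) → MISS  vc=[12, 28]
11: 0xe2 (blk 28, set 0) → VC-HIT  vc=[12, 8]
12: 0xab (blk 21, set 1) → MISS  vc=[12, 8, 25]
13: 0x43 (blk 8, set 0) → VC-HIT  vc=[12, 28, 25]

VC = [12, 28, 25]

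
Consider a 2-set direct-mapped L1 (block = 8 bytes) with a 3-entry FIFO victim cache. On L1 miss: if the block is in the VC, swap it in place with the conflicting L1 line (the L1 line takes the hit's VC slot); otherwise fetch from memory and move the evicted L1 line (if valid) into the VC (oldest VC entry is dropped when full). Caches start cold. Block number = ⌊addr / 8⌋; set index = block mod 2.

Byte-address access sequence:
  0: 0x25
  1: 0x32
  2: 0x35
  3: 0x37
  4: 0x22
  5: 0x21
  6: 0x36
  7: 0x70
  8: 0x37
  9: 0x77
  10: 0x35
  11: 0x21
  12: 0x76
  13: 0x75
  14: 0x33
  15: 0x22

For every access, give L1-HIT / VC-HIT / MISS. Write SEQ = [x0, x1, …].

  [0] addr=0x25 blk=4 s=0: MISS | VC []
  [1] addr=0x32 blk=6 s=0: MISS | VC [4]
  [2] addr=0x35 blk=6 s=0: L1-HIT | VC [4]
  [3] addr=0x37 blk=6 s=0: L1-HIT | VC [4]
  [4] addr=0x22 blk=4 s=0: VC-HIT | VC [6]
  [5] addr=0x21 blk=4 s=0: L1-HIT | VC [6]
  [6] addr=0x36 blk=6 s=0: VC-HIT | VC [4]
  [7] addr=0x70 blk=14 s=0: MISS | VC [4, 6]
  [8] addr=0x37 blk=6 s=0: VC-HIT | VC [4, 14]
  [9] addr=0x77 blk=14 s=0: VC-HIT | VC [4, 6]
  [10] addr=0x35 blk=6 s=0: VC-HIT | VC [4, 14]
  [11] addr=0x21 blk=4 s=0: VC-HIT | VC [6, 14]
  [12] addr=0x76 blk=14 s=0: VC-HIT | VC [6, 4]
  [13] addr=0x75 blk=14 s=0: L1-HIT | VC [6, 4]
  [14] addr=0x33 blk=6 s=0: VC-HIT | VC [14, 4]
  [15] addr=0x22 blk=4 s=0: VC-HIT | VC [14, 6]

SEQ = [MISS, MISS, L1-HIT, L1-HIT, VC-HIT, L1-HIT, VC-HIT, MISS, VC-HIT, VC-HIT, VC-HIT, VC-HIT, VC-HIT, L1-HIT, VC-HIT, VC-HIT]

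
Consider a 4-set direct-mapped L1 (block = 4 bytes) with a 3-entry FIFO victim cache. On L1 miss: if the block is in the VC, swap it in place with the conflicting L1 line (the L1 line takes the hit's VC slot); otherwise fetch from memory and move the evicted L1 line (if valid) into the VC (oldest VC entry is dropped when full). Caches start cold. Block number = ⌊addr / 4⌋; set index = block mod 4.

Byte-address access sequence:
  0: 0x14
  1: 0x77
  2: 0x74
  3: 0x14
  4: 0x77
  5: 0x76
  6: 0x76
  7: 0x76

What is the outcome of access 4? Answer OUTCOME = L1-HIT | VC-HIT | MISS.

OUTCOME = VC-HIT

  [0] addr=0x14 blk=5 s=1: MISS | VC []
  [1] addr=0x77 blk=29 s=1: MISS | VC [5]
  [2] addr=0x74 blk=29 s=1: L1-HIT | VC [5]
  [3] addr=0x14 blk=5 s=1: VC-HIT | VC [29]
  [4] addr=0x77 blk=29 s=1: VC-HIT | VC [5]
  [5] addr=0x76 blk=29 s=1: L1-HIT | VC [5]
  [6] addr=0x76 blk=29 s=1: L1-HIT | VC [5]
  [7] addr=0x76 blk=29 s=1: L1-HIT | VC [5]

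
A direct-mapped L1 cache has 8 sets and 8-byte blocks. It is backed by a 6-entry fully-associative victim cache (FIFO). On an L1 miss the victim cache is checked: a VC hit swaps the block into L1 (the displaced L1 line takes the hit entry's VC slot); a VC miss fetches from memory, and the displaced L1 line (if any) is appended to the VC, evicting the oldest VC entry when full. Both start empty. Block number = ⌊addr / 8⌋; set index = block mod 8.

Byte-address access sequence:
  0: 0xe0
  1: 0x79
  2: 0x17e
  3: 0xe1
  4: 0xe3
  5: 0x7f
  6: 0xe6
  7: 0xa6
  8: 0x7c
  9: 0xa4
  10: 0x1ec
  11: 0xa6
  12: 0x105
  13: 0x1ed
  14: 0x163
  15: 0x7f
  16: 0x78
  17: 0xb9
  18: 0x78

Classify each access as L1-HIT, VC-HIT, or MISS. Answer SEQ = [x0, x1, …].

SEQ = [MISS, MISS, MISS, L1-HIT, L1-HIT, VC-HIT, L1-HIT, MISS, L1-HIT, L1-HIT, MISS, L1-HIT, MISS, L1-HIT, MISS, L1-HIT, L1-HIT, MISS, VC-HIT]

#0 0xe0→b28/s4 MISS; vc=[]
#1 0x79→b15/s7 MISS; vc=[]
#2 0x17e→b47/s7 MISS; vc=[15]
#3 0xe1→b28/s4 L1-HIT; vc=[15]
#4 0xe3→b28/s4 L1-HIT; vc=[15]
#5 0x7f→b15/s7 VC-HIT; vc=[47]
#6 0xe6→b28/s4 L1-HIT; vc=[47]
#7 0xa6→b20/s4 MISS; vc=[47,28]
#8 0x7c→b15/s7 L1-HIT; vc=[47,28]
#9 0xa4→b20/s4 L1-HIT; vc=[47,28]
#10 0x1ec→b61/s5 MISS; vc=[47,28]
#11 0xa6→b20/s4 L1-HIT; vc=[47,28]
#12 0x105→b32/s0 MISS; vc=[47,28]
#13 0x1ed→b61/s5 L1-HIT; vc=[47,28]
#14 0x163→b44/s4 MISS; vc=[47,28,20]
#15 0x7f→b15/s7 L1-HIT; vc=[47,28,20]
#16 0x78→b15/s7 L1-HIT; vc=[47,28,20]
#17 0xb9→b23/s7 MISS; vc=[47,28,20,15]
#18 0x78→b15/s7 VC-HIT; vc=[47,28,20,23]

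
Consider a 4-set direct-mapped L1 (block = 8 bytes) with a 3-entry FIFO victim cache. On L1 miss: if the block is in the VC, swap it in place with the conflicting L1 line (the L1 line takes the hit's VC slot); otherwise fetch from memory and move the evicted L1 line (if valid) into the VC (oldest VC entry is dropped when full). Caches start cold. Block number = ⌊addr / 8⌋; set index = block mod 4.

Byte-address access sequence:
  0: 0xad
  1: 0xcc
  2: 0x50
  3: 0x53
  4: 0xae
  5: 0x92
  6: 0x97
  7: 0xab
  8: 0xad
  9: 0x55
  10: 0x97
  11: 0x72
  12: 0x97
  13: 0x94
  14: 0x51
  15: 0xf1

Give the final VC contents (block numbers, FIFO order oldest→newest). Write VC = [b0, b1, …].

  [0] addr=0xad blk=21 s=1: MISS | VC []
  [1] addr=0xcc blk=25 s=1: MISS | VC [21]
  [2] addr=0x50 blk=10 s=2: MISS | VC [21]
  [3] addr=0x53 blk=10 s=2: L1-HIT | VC [21]
  [4] addr=0xae blk=21 s=1: VC-HIT | VC [25]
  [5] addr=0x92 blk=18 s=2: MISS | VC [25, 10]
  [6] addr=0x97 blk=18 s=2: L1-HIT | VC [25, 10]
  [7] addr=0xab blk=21 s=1: L1-HIT | VC [25, 10]
  [8] addr=0xad blk=21 s=1: L1-HIT | VC [25, 10]
  [9] addr=0x55 blk=10 s=2: VC-HIT | VC [25, 18]
  [10] addr=0x97 blk=18 s=2: VC-HIT | VC [25, 10]
  [11] addr=0x72 blk=14 s=2: MISS | VC [25, 10, 18]
  [12] addr=0x97 blk=18 s=2: VC-HIT | VC [25, 10, 14]
  [13] addr=0x94 blk=18 s=2: L1-HIT | VC [25, 10, 14]
  [14] addr=0x51 blk=10 s=2: VC-HIT | VC [25, 18, 14]
  [15] addr=0xf1 blk=30 s=2: MISS | VC [18, 14, 10]

VC = [18, 14, 10]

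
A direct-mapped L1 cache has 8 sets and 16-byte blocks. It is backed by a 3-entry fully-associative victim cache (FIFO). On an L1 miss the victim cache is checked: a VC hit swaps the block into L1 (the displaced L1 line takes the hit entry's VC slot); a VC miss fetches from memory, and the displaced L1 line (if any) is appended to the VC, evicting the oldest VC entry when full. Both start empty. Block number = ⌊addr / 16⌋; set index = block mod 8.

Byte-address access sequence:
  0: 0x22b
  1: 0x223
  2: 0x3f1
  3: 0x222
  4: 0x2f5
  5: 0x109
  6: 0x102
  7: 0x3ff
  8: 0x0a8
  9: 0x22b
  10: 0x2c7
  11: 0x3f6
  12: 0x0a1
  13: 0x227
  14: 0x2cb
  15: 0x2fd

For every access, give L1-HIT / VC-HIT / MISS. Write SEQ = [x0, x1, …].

#0 0x22b→b34/s2 MISS; vc=[]
#1 0x223→b34/s2 L1-HIT; vc=[]
#2 0x3f1→b63/s7 MISS; vc=[]
#3 0x222→b34/s2 L1-HIT; vc=[]
#4 0x2f5→b47/s7 MISS; vc=[63]
#5 0x109→b16/s0 MISS; vc=[63]
#6 0x102→b16/s0 L1-HIT; vc=[63]
#7 0x3ff→b63/s7 VC-HIT; vc=[47]
#8 0xa8→b10/s2 MISS; vc=[47,34]
#9 0x22b→b34/s2 VC-HIT; vc=[47,10]
#10 0x2c7→b44/s4 MISS; vc=[47,10]
#11 0x3f6→b63/s7 L1-HIT; vc=[47,10]
#12 0xa1→b10/s2 VC-HIT; vc=[47,34]
#13 0x227→b34/s2 VC-HIT; vc=[47,10]
#14 0x2cb→b44/s4 L1-HIT; vc=[47,10]
#15 0x2fd→b47/s7 VC-HIT; vc=[63,10]

SEQ = [MISS, L1-HIT, MISS, L1-HIT, MISS, MISS, L1-HIT, VC-HIT, MISS, VC-HIT, MISS, L1-HIT, VC-HIT, VC-HIT, L1-HIT, VC-HIT]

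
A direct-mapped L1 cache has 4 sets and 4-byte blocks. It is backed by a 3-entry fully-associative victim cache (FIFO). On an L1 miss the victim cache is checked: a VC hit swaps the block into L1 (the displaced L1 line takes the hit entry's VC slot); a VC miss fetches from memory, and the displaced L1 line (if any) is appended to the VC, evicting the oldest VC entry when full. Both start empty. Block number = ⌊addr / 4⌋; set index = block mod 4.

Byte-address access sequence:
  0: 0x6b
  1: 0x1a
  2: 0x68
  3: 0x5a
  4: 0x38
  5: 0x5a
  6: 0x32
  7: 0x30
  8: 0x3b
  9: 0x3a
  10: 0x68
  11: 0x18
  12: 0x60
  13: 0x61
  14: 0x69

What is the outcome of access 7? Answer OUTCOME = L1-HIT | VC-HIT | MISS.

OUTCOME = L1-HIT

0: 0x6b (blk 26, set 2) → MISS  vc=[]
1: 0x1a (blk 6, set 2) → MISS  vc=[26]
2: 0x68 (blk 26, set 2) → VC-HIT  vc=[6]
3: 0x5a (blk 22, set 2) → MISS  vc=[6, 26]
4: 0x38 (blk 14, set 2) → MISS  vc=[6, 26, 22]
5: 0x5a (blk 22, set 2) → VC-HIT  vc=[6, 26, 14]
6: 0x32 (blk 12, set 0) → MISS  vc=[6, 26, 14]
7: 0x30 (blk 12, set 0) → L1-HIT  vc=[6, 26, 14]
8: 0x3b (blk 14, set 2) → VC-HIT  vc=[6, 26, 22]
9: 0x3a (blk 14, set 2) → L1-HIT  vc=[6, 26, 22]
10: 0x68 (blk 26, set 2) → VC-HIT  vc=[6, 14, 22]
11: 0x18 (blk 6, set 2) → VC-HIT  vc=[26, 14, 22]
12: 0x60 (blk 24, set 0) → MISS  vc=[14, 22, 12]
13: 0x61 (blk 24, set 0) → L1-HIT  vc=[14, 22, 12]
14: 0x69 (blk 26, set 2) → MISS  vc=[22, 12, 6]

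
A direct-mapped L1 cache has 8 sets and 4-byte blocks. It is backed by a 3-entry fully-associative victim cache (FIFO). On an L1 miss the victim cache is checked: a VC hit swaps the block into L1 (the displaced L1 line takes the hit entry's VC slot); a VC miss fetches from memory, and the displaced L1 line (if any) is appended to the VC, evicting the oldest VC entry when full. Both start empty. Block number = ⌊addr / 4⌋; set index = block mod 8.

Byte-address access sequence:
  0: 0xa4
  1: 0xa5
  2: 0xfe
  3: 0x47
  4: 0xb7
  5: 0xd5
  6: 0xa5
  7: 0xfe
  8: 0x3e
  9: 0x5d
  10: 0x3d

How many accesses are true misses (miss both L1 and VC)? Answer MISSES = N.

#0 0xa4→b41/s1 MISS; vc=[]
#1 0xa5→b41/s1 L1-HIT; vc=[]
#2 0xfe→b63/s7 MISS; vc=[]
#3 0x47→b17/s1 MISS; vc=[41]
#4 0xb7→b45/s5 MISS; vc=[41]
#5 0xd5→b53/s5 MISS; vc=[41,45]
#6 0xa5→b41/s1 VC-HIT; vc=[17,45]
#7 0xfe→b63/s7 L1-HIT; vc=[17,45]
#8 0x3e→b15/s7 MISS; vc=[17,45,63]
#9 0x5d→b23/s7 MISS; vc=[45,63,15]
#10 0x3d→b15/s7 VC-HIT; vc=[45,63,23]

MISSES = 7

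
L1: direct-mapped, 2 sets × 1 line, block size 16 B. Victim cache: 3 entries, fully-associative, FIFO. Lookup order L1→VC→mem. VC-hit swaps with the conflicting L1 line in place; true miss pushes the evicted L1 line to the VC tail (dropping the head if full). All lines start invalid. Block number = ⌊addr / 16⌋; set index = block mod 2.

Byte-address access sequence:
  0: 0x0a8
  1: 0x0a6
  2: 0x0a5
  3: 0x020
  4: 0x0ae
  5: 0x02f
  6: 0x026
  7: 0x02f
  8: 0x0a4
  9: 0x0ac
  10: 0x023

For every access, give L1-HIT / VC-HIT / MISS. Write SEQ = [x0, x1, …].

SEQ = [MISS, L1-HIT, L1-HIT, MISS, VC-HIT, VC-HIT, L1-HIT, L1-HIT, VC-HIT, L1-HIT, VC-HIT]

#0 0xa8→b10/s0 MISS; vc=[]
#1 0xa6→b10/s0 L1-HIT; vc=[]
#2 0xa5→b10/s0 L1-HIT; vc=[]
#3 0x20→b2/s0 MISS; vc=[10]
#4 0xae→b10/s0 VC-HIT; vc=[2]
#5 0x2f→b2/s0 VC-HIT; vc=[10]
#6 0x26→b2/s0 L1-HIT; vc=[10]
#7 0x2f→b2/s0 L1-HIT; vc=[10]
#8 0xa4→b10/s0 VC-HIT; vc=[2]
#9 0xac→b10/s0 L1-HIT; vc=[2]
#10 0x23→b2/s0 VC-HIT; vc=[10]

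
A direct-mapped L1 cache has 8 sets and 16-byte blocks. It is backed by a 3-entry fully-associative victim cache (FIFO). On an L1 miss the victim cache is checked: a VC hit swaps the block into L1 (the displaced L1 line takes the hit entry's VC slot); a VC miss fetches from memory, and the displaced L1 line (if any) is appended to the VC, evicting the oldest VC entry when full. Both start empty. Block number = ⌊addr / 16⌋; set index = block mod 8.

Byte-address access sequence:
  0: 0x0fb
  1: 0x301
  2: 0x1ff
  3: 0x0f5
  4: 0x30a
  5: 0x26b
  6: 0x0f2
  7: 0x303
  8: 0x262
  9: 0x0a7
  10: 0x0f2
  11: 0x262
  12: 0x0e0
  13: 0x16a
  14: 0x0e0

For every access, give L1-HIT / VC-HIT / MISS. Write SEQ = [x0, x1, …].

0: 0xfb (blk 15, set 7) → MISS  vc=[]
1: 0x301 (blk 48, set 0) → MISS  vc=[]
2: 0x1ff (blk 31, set 7) → MISS  vc=[15]
3: 0xf5 (blk 15, set 7) → VC-HIT  vc=[31]
4: 0x30a (blk 48, set 0) → L1-HIT  vc=[31]
5: 0x26b (blk 38, set 6) → MISS  vc=[31]
6: 0xf2 (blk 15, set 7) → L1-HIT  vc=[31]
7: 0x303 (blk 48, set 0) → L1-HIT  vc=[31]
8: 0x262 (blk 38, set 6) → L1-HIT  vc=[31]
9: 0xa7 (blk 10, set 2) → MISS  vc=[31]
10: 0xf2 (blk 15, set 7) → L1-HIT  vc=[31]
11: 0x262 (blk 38, set 6) → L1-HIT  vc=[31]
12: 0xe0 (blk 14, set 6) → MISS  vc=[31, 38]
13: 0x16a (blk 22, set 6) → MISS  vc=[31, 38, 14]
14: 0xe0 (blk 14, set 6) → VC-HIT  vc=[31, 38, 22]

SEQ = [MISS, MISS, MISS, VC-HIT, L1-HIT, MISS, L1-HIT, L1-HIT, L1-HIT, MISS, L1-HIT, L1-HIT, MISS, MISS, VC-HIT]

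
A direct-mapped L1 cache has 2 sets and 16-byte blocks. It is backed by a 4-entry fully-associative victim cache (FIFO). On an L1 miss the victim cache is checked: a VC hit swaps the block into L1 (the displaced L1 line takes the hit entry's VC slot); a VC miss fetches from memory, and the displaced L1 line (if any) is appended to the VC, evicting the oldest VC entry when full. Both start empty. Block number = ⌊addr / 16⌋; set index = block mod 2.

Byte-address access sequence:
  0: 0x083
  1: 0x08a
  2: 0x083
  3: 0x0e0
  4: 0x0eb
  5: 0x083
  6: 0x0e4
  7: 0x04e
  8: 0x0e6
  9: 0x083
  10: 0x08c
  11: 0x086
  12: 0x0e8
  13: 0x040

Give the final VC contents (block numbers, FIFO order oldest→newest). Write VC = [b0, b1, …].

  [0] addr=0x83 blk=8 s=0: MISS | VC []
  [1] addr=0x8a blk=8 s=0: L1-HIT | VC []
  [2] addr=0x83 blk=8 s=0: L1-HIT | VC []
  [3] addr=0xe0 blk=14 s=0: MISS | VC [8]
  [4] addr=0xeb blk=14 s=0: L1-HIT | VC [8]
  [5] addr=0x83 blk=8 s=0: VC-HIT | VC [14]
  [6] addr=0xe4 blk=14 s=0: VC-HIT | VC [8]
  [7] addr=0x4e blk=4 s=0: MISS | VC [8, 14]
  [8] addr=0xe6 blk=14 s=0: VC-HIT | VC [8, 4]
  [9] addr=0x83 blk=8 s=0: VC-HIT | VC [14, 4]
  [10] addr=0x8c blk=8 s=0: L1-HIT | VC [14, 4]
  [11] addr=0x86 blk=8 s=0: L1-HIT | VC [14, 4]
  [12] addr=0xe8 blk=14 s=0: VC-HIT | VC [8, 4]
  [13] addr=0x40 blk=4 s=0: VC-HIT | VC [8, 14]

VC = [8, 14]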